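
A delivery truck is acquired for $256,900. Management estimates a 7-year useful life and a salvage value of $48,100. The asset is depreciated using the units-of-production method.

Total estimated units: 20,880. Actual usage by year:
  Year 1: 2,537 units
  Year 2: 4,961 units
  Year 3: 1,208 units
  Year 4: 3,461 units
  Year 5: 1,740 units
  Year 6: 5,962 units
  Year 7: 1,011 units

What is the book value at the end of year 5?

Depreciable base = $256,900 − $48,100 = $208,800.
Rate = $208,800 / 20,880 units = $10 per unit.
Year 1: 2,537 × $10 = $25,370. Book value $231,530.
Year 2: 4,961 × $10 = $49,610. Book value $181,920.
Year 3: 1,208 × $10 = $12,080. Book value $169,840.
Year 4: 3,461 × $10 = $34,610. Book value $135,230.
Year 5: 1,740 × $10 = $17,400. Book value $117,830.

$117,830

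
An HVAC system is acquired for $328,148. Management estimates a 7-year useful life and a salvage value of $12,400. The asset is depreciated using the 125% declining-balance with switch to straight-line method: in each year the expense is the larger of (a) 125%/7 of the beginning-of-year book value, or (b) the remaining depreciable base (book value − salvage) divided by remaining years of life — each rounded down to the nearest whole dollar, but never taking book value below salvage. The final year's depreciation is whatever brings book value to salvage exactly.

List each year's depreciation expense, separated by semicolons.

Depreciable base = $328,148 − $12,400 = $315,748.
Year 1: DB = ⌊$328,148 × 125%/7⌋ = $58,597; SL = ⌊$315,748/7⌋ = $45,106 → take DB $58,597. Book value $269,551.
Year 2: DB = ⌊$269,551 × 125%/7⌋ = $48,134; SL = ⌊$257,151/6⌋ = $42,858 → take DB $48,134. Book value $221,417.
Year 3: DB = ⌊$221,417 × 125%/7⌋ = $39,538; SL = ⌊$209,017/5⌋ = $41,803 → take SL $41,803. Book value $179,614.
Year 4: DB = ⌊$179,614 × 125%/7⌋ = $32,073; SL = ⌊$167,214/4⌋ = $41,803 → take SL $41,803. Book value $137,811.
Year 5: DB = ⌊$137,811 × 125%/7⌋ = $24,609; SL = ⌊$125,411/3⌋ = $41,803 → take SL $41,803. Book value $96,008.
Year 6: DB = ⌊$96,008 × 125%/7⌋ = $17,144; SL = ⌊$83,608/2⌋ = $41,804 → take SL $41,804. Book value $54,204.
Year 7 (final): $54,204 − $12,400 = $41,804. Book value $12,400.

$58,597; $48,134; $41,803; $41,803; $41,803; $41,804; $41,804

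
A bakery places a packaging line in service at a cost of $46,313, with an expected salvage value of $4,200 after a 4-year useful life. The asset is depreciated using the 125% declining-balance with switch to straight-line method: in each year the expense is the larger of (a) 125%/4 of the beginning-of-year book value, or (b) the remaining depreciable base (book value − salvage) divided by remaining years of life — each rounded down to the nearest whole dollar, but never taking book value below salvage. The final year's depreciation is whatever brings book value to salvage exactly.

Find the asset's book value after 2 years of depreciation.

Depreciable base = $46,313 − $4,200 = $42,113.
Year 1: DB = ⌊$46,313 × 125%/4⌋ = $14,472; SL = ⌊$42,113/4⌋ = $10,528 → take DB $14,472. Book value $31,841.
Year 2: DB = ⌊$31,841 × 125%/4⌋ = $9,950; SL = ⌊$27,641/3⌋ = $9,213 → take DB $9,950. Book value $21,891.

$21,891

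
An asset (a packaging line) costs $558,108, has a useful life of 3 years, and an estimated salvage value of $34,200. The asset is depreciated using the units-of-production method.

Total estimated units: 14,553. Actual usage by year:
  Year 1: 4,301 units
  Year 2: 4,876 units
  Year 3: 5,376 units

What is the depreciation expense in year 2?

$175,536

Depreciable base = $558,108 − $34,200 = $523,908.
Rate = $523,908 / 14,553 units = $36 per unit.
Year 1: 4,301 × $36 = $154,836. Book value $403,272.
Year 2: 4,876 × $36 = $175,536. Book value $227,736.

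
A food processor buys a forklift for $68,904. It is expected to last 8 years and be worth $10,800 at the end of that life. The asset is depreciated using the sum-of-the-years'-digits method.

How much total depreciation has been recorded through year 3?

Depreciable base = $68,904 − $10,800 = $58,104.
Sum of the years' digits = 8+7+6+5+4+3+2+1 = 36.
Year 1: $58,104 × 8/36 = $12,912. Book value $55,992.
Year 2: $58,104 × 7/36 = $11,298. Book value $44,694.
Year 3: $58,104 × 6/36 = $9,684. Book value $35,010.
Accumulated through year 3 = $68,904 − $35,010 = $33,894.

$33,894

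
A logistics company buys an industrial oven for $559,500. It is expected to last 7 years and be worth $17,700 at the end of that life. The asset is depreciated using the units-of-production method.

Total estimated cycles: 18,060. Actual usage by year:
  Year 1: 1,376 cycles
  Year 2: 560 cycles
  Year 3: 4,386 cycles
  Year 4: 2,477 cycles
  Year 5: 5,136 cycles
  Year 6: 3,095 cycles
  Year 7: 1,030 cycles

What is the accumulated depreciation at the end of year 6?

Depreciable base = $559,500 − $17,700 = $541,800.
Rate = $541,800 / 18,060 cycles = $30 per cycle.
Year 1: 1,376 × $30 = $41,280. Book value $518,220.
Year 2: 560 × $30 = $16,800. Book value $501,420.
Year 3: 4,386 × $30 = $131,580. Book value $369,840.
Year 4: 2,477 × $30 = $74,310. Book value $295,530.
Year 5: 5,136 × $30 = $154,080. Book value $141,450.
Year 6: 3,095 × $30 = $92,850. Book value $48,600.
Accumulated through year 6 = $559,500 − $48,600 = $510,900.

$510,900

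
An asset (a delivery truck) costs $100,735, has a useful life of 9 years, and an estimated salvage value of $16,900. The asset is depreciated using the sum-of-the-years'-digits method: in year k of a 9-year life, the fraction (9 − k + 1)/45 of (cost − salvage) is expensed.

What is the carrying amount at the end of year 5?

$35,530

Depreciable base = $100,735 − $16,900 = $83,835.
Sum of the years' digits = 9+8+7+6+5+4+3+2+1 = 45.
Year 1: $83,835 × 9/45 = $16,767. Book value $83,968.
Year 2: $83,835 × 8/45 = $14,904. Book value $69,064.
Year 3: $83,835 × 7/45 = $13,041. Book value $56,023.
Year 4: $83,835 × 6/45 = $11,178. Book value $44,845.
Year 5: $83,835 × 5/45 = $9,315. Book value $35,530.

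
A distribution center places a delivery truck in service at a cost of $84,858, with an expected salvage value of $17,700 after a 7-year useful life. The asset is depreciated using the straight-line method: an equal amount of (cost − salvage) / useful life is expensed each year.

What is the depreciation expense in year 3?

Depreciable base = $84,858 − $17,700 = $67,158.
Annual expense = $67,158 / 7 = $9,594.

$9,594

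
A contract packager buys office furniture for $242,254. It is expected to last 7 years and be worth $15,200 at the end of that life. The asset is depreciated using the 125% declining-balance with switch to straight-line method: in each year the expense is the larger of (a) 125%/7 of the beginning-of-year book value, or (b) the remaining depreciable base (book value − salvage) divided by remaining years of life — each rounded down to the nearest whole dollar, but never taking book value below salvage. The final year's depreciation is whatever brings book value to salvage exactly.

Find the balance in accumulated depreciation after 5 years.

Depreciable base = $242,254 − $15,200 = $227,054.
Year 1: DB = ⌊$242,254 × 125%/7⌋ = $43,259; SL = ⌊$227,054/7⌋ = $32,436 → take DB $43,259. Book value $198,995.
Year 2: DB = ⌊$198,995 × 125%/7⌋ = $35,534; SL = ⌊$183,795/6⌋ = $30,632 → take DB $35,534. Book value $163,461.
Year 3: DB = ⌊$163,461 × 125%/7⌋ = $29,189; SL = ⌊$148,261/5⌋ = $29,652 → take SL $29,652. Book value $133,809.
Year 4: DB = ⌊$133,809 × 125%/7⌋ = $23,894; SL = ⌊$118,609/4⌋ = $29,652 → take SL $29,652. Book value $104,157.
Year 5: DB = ⌊$104,157 × 125%/7⌋ = $18,599; SL = ⌊$88,957/3⌋ = $29,652 → take SL $29,652. Book value $74,505.
Accumulated through year 5 = $242,254 − $74,505 = $167,749.

$167,749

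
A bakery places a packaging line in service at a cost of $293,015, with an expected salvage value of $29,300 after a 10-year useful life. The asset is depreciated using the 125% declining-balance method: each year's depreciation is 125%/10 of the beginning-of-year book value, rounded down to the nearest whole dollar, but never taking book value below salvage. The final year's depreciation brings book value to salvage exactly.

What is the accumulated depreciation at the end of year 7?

$177,947

Depreciable base = $293,015 − $29,300 = $263,715.
Year 1: ⌊$293,015 × 125%/10⌋ = $36,626. Book value $256,389.
Year 2: ⌊$256,389 × 125%/10⌋ = $32,048. Book value $224,341.
Year 3: ⌊$224,341 × 125%/10⌋ = $28,042. Book value $196,299.
Year 4: ⌊$196,299 × 125%/10⌋ = $24,537. Book value $171,762.
Year 5: ⌊$171,762 × 125%/10⌋ = $21,470. Book value $150,292.
Year 6: ⌊$150,292 × 125%/10⌋ = $18,786. Book value $131,506.
Year 7: ⌊$131,506 × 125%/10⌋ = $16,438. Book value $115,068.
Accumulated through year 7 = $293,015 − $115,068 = $177,947.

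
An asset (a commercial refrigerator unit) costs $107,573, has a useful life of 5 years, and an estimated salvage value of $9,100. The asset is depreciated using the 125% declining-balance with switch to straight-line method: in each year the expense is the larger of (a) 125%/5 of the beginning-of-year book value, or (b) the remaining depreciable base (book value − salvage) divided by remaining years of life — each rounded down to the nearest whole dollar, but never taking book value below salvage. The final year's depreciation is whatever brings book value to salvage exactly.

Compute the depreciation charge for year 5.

$17,137

Depreciable base = $107,573 − $9,100 = $98,473.
Year 1: DB = ⌊$107,573 × 125%/5⌋ = $26,893; SL = ⌊$98,473/5⌋ = $19,694 → take DB $26,893. Book value $80,680.
Year 2: DB = ⌊$80,680 × 125%/5⌋ = $20,170; SL = ⌊$71,580/4⌋ = $17,895 → take DB $20,170. Book value $60,510.
Year 3: DB = ⌊$60,510 × 125%/5⌋ = $15,127; SL = ⌊$51,410/3⌋ = $17,136 → take SL $17,136. Book value $43,374.
Year 4: DB = ⌊$43,374 × 125%/5⌋ = $10,843; SL = ⌊$34,274/2⌋ = $17,137 → take SL $17,137. Book value $26,237.
Year 5 (final): $26,237 − $9,100 = $17,137. Book value $9,100.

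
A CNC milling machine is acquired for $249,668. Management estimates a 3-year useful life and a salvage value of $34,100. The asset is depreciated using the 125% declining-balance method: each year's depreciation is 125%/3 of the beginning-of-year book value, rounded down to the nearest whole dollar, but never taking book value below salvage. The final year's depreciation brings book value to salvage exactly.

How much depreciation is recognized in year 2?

$60,683

Depreciable base = $249,668 − $34,100 = $215,568.
Year 1: ⌊$249,668 × 125%/3⌋ = $104,028. Book value $145,640.
Year 2: ⌊$145,640 × 125%/3⌋ = $60,683. Book value $84,957.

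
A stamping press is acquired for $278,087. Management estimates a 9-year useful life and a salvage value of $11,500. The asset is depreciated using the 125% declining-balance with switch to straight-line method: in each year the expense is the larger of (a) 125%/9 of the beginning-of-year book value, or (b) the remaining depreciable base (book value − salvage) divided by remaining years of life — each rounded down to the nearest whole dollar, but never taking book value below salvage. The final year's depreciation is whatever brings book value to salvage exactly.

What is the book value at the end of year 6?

$94,534

Depreciable base = $278,087 − $11,500 = $266,587.
Year 1: DB = ⌊$278,087 × 125%/9⌋ = $38,623; SL = ⌊$266,587/9⌋ = $29,620 → take DB $38,623. Book value $239,464.
Year 2: DB = ⌊$239,464 × 125%/9⌋ = $33,258; SL = ⌊$227,964/8⌋ = $28,495 → take DB $33,258. Book value $206,206.
Year 3: DB = ⌊$206,206 × 125%/9⌋ = $28,639; SL = ⌊$194,706/7⌋ = $27,815 → take DB $28,639. Book value $177,567.
Year 4: DB = ⌊$177,567 × 125%/9⌋ = $24,662; SL = ⌊$166,067/6⌋ = $27,677 → take SL $27,677. Book value $149,890.
Year 5: DB = ⌊$149,890 × 125%/9⌋ = $20,818; SL = ⌊$138,390/5⌋ = $27,678 → take SL $27,678. Book value $122,212.
Year 6: DB = ⌊$122,212 × 125%/9⌋ = $16,973; SL = ⌊$110,712/4⌋ = $27,678 → take SL $27,678. Book value $94,534.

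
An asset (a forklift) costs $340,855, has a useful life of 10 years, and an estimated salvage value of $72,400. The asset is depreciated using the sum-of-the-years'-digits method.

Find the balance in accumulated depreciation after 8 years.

Depreciable base = $340,855 − $72,400 = $268,455.
Sum of the years' digits = 10+9+8+7+6+5+4+3+2+1 = 55.
Year 1: $268,455 × 10/55 = $48,810. Book value $292,045.
Year 2: $268,455 × 9/55 = $43,929. Book value $248,116.
Year 3: $268,455 × 8/55 = $39,048. Book value $209,068.
Year 4: $268,455 × 7/55 = $34,167. Book value $174,901.
Year 5: $268,455 × 6/55 = $29,286. Book value $145,615.
Year 6: $268,455 × 5/55 = $24,405. Book value $121,210.
Year 7: $268,455 × 4/55 = $19,524. Book value $101,686.
Year 8: $268,455 × 3/55 = $14,643. Book value $87,043.
Accumulated through year 8 = $340,855 − $87,043 = $253,812.

$253,812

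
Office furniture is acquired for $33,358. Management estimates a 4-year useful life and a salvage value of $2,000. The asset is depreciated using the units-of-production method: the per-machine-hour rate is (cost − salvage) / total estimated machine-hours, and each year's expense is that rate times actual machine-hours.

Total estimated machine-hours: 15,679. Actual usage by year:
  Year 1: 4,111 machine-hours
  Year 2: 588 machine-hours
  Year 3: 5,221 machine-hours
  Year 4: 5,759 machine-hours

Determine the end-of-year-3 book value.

Depreciable base = $33,358 − $2,000 = $31,358.
Rate = $31,358 / 15,679 machine-hours = $2 per machine-hour.
Year 1: 4,111 × $2 = $8,222. Book value $25,136.
Year 2: 588 × $2 = $1,176. Book value $23,960.
Year 3: 5,221 × $2 = $10,442. Book value $13,518.

$13,518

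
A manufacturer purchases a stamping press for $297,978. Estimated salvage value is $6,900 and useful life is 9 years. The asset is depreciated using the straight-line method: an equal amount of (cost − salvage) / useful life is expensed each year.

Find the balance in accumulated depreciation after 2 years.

Depreciable base = $297,978 − $6,900 = $291,078.
Annual expense = $291,078 / 9 = $32,342.
End of year 1: book value $265,636.
End of year 2: book value $233,294.
Accumulated through year 2 = $297,978 − $233,294 = $64,684.

$64,684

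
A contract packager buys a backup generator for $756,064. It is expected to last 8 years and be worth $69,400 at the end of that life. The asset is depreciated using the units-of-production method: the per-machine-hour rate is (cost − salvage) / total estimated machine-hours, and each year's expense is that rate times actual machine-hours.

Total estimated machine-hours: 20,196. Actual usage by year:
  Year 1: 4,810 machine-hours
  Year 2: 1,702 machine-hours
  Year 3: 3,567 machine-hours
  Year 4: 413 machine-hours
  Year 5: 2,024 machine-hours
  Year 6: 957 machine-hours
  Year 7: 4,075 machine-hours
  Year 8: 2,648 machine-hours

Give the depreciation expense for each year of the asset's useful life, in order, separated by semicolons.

Depreciable base = $756,064 − $69,400 = $686,664.
Rate = $686,664 / 20,196 machine-hours = $34 per machine-hour.
Year 1: 4,810 × $34 = $163,540. Book value $592,524.
Year 2: 1,702 × $34 = $57,868. Book value $534,656.
Year 3: 3,567 × $34 = $121,278. Book value $413,378.
Year 4: 413 × $34 = $14,042. Book value $399,336.
Year 5: 2,024 × $34 = $68,816. Book value $330,520.
Year 6: 957 × $34 = $32,538. Book value $297,982.
Year 7: 4,075 × $34 = $138,550. Book value $159,432.
Year 8: 2,648 × $34 = $90,032. Book value $69,400.

$163,540; $57,868; $121,278; $14,042; $68,816; $32,538; $138,550; $90,032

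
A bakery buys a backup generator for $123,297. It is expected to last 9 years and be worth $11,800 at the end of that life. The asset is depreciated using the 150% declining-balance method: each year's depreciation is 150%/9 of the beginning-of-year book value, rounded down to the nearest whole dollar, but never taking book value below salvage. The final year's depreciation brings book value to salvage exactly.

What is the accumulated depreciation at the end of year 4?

Depreciable base = $123,297 − $11,800 = $111,497.
Year 1: ⌊$123,297 × 150%/9⌋ = $20,549. Book value $102,748.
Year 2: ⌊$102,748 × 150%/9⌋ = $17,124. Book value $85,624.
Year 3: ⌊$85,624 × 150%/9⌋ = $14,270. Book value $71,354.
Year 4: ⌊$71,354 × 150%/9⌋ = $11,892. Book value $59,462.
Accumulated through year 4 = $123,297 − $59,462 = $63,835.

$63,835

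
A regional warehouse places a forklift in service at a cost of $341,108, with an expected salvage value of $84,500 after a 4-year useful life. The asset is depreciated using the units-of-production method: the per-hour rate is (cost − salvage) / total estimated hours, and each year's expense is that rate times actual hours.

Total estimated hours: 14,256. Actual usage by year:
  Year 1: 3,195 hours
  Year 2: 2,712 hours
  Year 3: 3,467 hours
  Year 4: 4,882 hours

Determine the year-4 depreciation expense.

Depreciable base = $341,108 − $84,500 = $256,608.
Rate = $256,608 / 14,256 hours = $18 per hour.
Year 1: 3,195 × $18 = $57,510. Book value $283,598.
Year 2: 2,712 × $18 = $48,816. Book value $234,782.
Year 3: 3,467 × $18 = $62,406. Book value $172,376.
Year 4: 4,882 × $18 = $87,876. Book value $84,500.

$87,876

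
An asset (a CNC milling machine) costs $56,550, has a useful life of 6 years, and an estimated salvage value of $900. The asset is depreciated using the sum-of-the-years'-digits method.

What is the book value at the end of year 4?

Depreciable base = $56,550 − $900 = $55,650.
Sum of the years' digits = 6+5+4+3+2+1 = 21.
Year 1: $55,650 × 6/21 = $15,900. Book value $40,650.
Year 2: $55,650 × 5/21 = $13,250. Book value $27,400.
Year 3: $55,650 × 4/21 = $10,600. Book value $16,800.
Year 4: $55,650 × 3/21 = $7,950. Book value $8,850.

$8,850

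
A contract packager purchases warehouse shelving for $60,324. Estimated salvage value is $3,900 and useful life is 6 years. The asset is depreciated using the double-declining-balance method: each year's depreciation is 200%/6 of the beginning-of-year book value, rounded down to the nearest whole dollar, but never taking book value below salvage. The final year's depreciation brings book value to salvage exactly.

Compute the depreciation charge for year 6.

$4,044

Depreciable base = $60,324 − $3,900 = $56,424.
Year 1: ⌊$60,324 × 200%/6⌋ = $20,108. Book value $40,216.
Year 2: ⌊$40,216 × 200%/6⌋ = $13,405. Book value $26,811.
Year 3: ⌊$26,811 × 200%/6⌋ = $8,937. Book value $17,874.
Year 4: ⌊$17,874 × 200%/6⌋ = $5,958. Book value $11,916.
Year 5: ⌊$11,916 × 200%/6⌋ = $3,972. Book value $7,944.
Year 6 (final): $7,944 − $3,900 = $4,044. Book value $3,900.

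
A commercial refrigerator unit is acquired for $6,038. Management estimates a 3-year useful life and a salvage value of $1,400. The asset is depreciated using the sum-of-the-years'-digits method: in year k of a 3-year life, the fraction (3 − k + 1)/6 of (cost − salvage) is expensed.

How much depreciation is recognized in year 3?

Depreciable base = $6,038 − $1,400 = $4,638.
Sum of the years' digits = 3+2+1 = 6.
Year 1: $4,638 × 3/6 = $2,319. Book value $3,719.
Year 2: $4,638 × 2/6 = $1,546. Book value $2,173.
Year 3: $4,638 × 1/6 = $773. Book value $1,400.

$773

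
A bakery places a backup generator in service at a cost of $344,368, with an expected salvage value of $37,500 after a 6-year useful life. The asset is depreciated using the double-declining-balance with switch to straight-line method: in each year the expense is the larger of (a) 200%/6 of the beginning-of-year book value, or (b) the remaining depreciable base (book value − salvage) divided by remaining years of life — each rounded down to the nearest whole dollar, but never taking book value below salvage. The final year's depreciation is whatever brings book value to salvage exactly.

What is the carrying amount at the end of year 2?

$153,053

Depreciable base = $344,368 − $37,500 = $306,868.
Year 1: DB = ⌊$344,368 × 200%/6⌋ = $114,789; SL = ⌊$306,868/6⌋ = $51,144 → take DB $114,789. Book value $229,579.
Year 2: DB = ⌊$229,579 × 200%/6⌋ = $76,526; SL = ⌊$192,079/5⌋ = $38,415 → take DB $76,526. Book value $153,053.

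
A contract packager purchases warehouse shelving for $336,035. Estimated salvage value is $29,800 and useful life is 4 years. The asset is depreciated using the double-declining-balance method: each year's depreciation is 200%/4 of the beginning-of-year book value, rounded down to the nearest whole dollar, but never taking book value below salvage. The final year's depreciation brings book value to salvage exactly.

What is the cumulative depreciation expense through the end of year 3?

Depreciable base = $336,035 − $29,800 = $306,235.
Year 1: ⌊$336,035 × 200%/4⌋ = $168,017. Book value $168,018.
Year 2: ⌊$168,018 × 200%/4⌋ = $84,009. Book value $84,009.
Year 3: ⌊$84,009 × 200%/4⌋ = $42,004. Book value $42,005.
Accumulated through year 3 = $336,035 − $42,005 = $294,030.

$294,030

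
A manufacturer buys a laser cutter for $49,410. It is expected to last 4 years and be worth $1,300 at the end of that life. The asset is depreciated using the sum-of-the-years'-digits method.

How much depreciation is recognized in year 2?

$14,433

Depreciable base = $49,410 − $1,300 = $48,110.
Sum of the years' digits = 4+3+2+1 = 10.
Year 1: $48,110 × 4/10 = $19,244. Book value $30,166.
Year 2: $48,110 × 3/10 = $14,433. Book value $15,733.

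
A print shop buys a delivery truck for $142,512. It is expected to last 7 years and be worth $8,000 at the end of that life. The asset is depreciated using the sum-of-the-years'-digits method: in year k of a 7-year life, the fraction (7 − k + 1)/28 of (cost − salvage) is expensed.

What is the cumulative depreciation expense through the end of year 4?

$105,688

Depreciable base = $142,512 − $8,000 = $134,512.
Sum of the years' digits = 7+6+5+4+3+2+1 = 28.
Year 1: $134,512 × 7/28 = $33,628. Book value $108,884.
Year 2: $134,512 × 6/28 = $28,824. Book value $80,060.
Year 3: $134,512 × 5/28 = $24,020. Book value $56,040.
Year 4: $134,512 × 4/28 = $19,216. Book value $36,824.
Accumulated through year 4 = $142,512 − $36,824 = $105,688.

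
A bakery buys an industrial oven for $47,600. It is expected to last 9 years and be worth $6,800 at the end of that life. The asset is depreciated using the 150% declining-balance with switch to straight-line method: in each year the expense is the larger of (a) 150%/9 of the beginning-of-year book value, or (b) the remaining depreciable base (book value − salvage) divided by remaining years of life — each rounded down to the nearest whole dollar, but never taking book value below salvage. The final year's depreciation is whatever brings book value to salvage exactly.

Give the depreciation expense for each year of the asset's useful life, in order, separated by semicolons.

$7,933; $6,611; $5,509; $4,591; $3,826; $3,188; $3,047; $3,047; $3,048

Depreciable base = $47,600 − $6,800 = $40,800.
Year 1: DB = ⌊$47,600 × 150%/9⌋ = $7,933; SL = ⌊$40,800/9⌋ = $4,533 → take DB $7,933. Book value $39,667.
Year 2: DB = ⌊$39,667 × 150%/9⌋ = $6,611; SL = ⌊$32,867/8⌋ = $4,108 → take DB $6,611. Book value $33,056.
Year 3: DB = ⌊$33,056 × 150%/9⌋ = $5,509; SL = ⌊$26,256/7⌋ = $3,750 → take DB $5,509. Book value $27,547.
Year 4: DB = ⌊$27,547 × 150%/9⌋ = $4,591; SL = ⌊$20,747/6⌋ = $3,457 → take DB $4,591. Book value $22,956.
Year 5: DB = ⌊$22,956 × 150%/9⌋ = $3,826; SL = ⌊$16,156/5⌋ = $3,231 → take DB $3,826. Book value $19,130.
Year 6: DB = ⌊$19,130 × 150%/9⌋ = $3,188; SL = ⌊$12,330/4⌋ = $3,082 → take DB $3,188. Book value $15,942.
Year 7: DB = ⌊$15,942 × 150%/9⌋ = $2,657; SL = ⌊$9,142/3⌋ = $3,047 → take SL $3,047. Book value $12,895.
Year 8: DB = ⌊$12,895 × 150%/9⌋ = $2,149; SL = ⌊$6,095/2⌋ = $3,047 → take SL $3,047. Book value $9,848.
Year 9 (final): $9,848 − $6,800 = $3,048. Book value $6,800.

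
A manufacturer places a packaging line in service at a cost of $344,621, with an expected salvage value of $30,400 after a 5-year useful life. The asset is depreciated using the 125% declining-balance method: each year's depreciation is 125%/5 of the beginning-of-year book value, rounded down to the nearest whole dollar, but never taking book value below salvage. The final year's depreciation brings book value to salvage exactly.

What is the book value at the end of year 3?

$145,388

Depreciable base = $344,621 − $30,400 = $314,221.
Year 1: ⌊$344,621 × 125%/5⌋ = $86,155. Book value $258,466.
Year 2: ⌊$258,466 × 125%/5⌋ = $64,616. Book value $193,850.
Year 3: ⌊$193,850 × 125%/5⌋ = $48,462. Book value $145,388.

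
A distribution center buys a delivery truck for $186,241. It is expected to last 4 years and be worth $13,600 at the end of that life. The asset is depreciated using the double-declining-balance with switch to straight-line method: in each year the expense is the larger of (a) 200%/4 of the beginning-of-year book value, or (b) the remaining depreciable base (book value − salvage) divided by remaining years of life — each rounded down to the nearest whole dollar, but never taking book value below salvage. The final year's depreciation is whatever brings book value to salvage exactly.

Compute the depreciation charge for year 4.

Depreciable base = $186,241 − $13,600 = $172,641.
Year 1: DB = ⌊$186,241 × 200%/4⌋ = $93,120; SL = ⌊$172,641/4⌋ = $43,160 → take DB $93,120. Book value $93,121.
Year 2: DB = ⌊$93,121 × 200%/4⌋ = $46,560; SL = ⌊$79,521/3⌋ = $26,507 → take DB $46,560. Book value $46,561.
Year 3: DB = ⌊$46,561 × 200%/4⌋ = $23,280; SL = ⌊$32,961/2⌋ = $16,480 → take DB $23,280. Book value $23,281.
Year 4 (final): $23,281 − $13,600 = $9,681. Book value $13,600.

$9,681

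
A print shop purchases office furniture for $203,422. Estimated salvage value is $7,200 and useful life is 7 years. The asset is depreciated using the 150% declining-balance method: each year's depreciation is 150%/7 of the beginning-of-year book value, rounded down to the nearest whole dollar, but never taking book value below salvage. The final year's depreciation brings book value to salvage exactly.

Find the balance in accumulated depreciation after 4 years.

Depreciable base = $203,422 − $7,200 = $196,222.
Year 1: ⌊$203,422 × 150%/7⌋ = $43,590. Book value $159,832.
Year 2: ⌊$159,832 × 150%/7⌋ = $34,249. Book value $125,583.
Year 3: ⌊$125,583 × 150%/7⌋ = $26,910. Book value $98,673.
Year 4: ⌊$98,673 × 150%/7⌋ = $21,144. Book value $77,529.
Accumulated through year 4 = $203,422 − $77,529 = $125,893.

$125,893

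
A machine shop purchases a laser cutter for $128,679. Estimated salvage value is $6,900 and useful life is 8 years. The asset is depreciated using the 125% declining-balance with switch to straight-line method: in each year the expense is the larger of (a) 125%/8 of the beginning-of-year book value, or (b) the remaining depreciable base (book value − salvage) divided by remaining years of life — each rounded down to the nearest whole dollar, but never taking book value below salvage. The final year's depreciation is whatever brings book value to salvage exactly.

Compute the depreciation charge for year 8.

$14,080

Depreciable base = $128,679 − $6,900 = $121,779.
Year 1: DB = ⌊$128,679 × 125%/8⌋ = $20,106; SL = ⌊$121,779/8⌋ = $15,222 → take DB $20,106. Book value $108,573.
Year 2: DB = ⌊$108,573 × 125%/8⌋ = $16,964; SL = ⌊$101,673/7⌋ = $14,524 → take DB $16,964. Book value $91,609.
Year 3: DB = ⌊$91,609 × 125%/8⌋ = $14,313; SL = ⌊$84,709/6⌋ = $14,118 → take DB $14,313. Book value $77,296.
Year 4: DB = ⌊$77,296 × 125%/8⌋ = $12,077; SL = ⌊$70,396/5⌋ = $14,079 → take SL $14,079. Book value $63,217.
Year 5: DB = ⌊$63,217 × 125%/8⌋ = $9,877; SL = ⌊$56,317/4⌋ = $14,079 → take SL $14,079. Book value $49,138.
Year 6: DB = ⌊$49,138 × 125%/8⌋ = $7,677; SL = ⌊$42,238/3⌋ = $14,079 → take SL $14,079. Book value $35,059.
Year 7: DB = ⌊$35,059 × 125%/8⌋ = $5,477; SL = ⌊$28,159/2⌋ = $14,079 → take SL $14,079. Book value $20,980.
Year 8 (final): $20,980 − $6,900 = $14,080. Book value $6,900.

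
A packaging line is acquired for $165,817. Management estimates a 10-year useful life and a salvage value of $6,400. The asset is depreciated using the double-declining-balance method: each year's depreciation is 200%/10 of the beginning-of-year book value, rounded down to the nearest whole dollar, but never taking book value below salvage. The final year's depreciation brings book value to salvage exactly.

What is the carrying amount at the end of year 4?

$67,920

Depreciable base = $165,817 − $6,400 = $159,417.
Year 1: ⌊$165,817 × 200%/10⌋ = $33,163. Book value $132,654.
Year 2: ⌊$132,654 × 200%/10⌋ = $26,530. Book value $106,124.
Year 3: ⌊$106,124 × 200%/10⌋ = $21,224. Book value $84,900.
Year 4: ⌊$84,900 × 200%/10⌋ = $16,980. Book value $67,920.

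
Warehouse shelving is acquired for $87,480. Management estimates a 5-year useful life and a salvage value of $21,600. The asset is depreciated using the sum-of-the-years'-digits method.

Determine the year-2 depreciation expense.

$17,568

Depreciable base = $87,480 − $21,600 = $65,880.
Sum of the years' digits = 5+4+3+2+1 = 15.
Year 1: $65,880 × 5/15 = $21,960. Book value $65,520.
Year 2: $65,880 × 4/15 = $17,568. Book value $47,952.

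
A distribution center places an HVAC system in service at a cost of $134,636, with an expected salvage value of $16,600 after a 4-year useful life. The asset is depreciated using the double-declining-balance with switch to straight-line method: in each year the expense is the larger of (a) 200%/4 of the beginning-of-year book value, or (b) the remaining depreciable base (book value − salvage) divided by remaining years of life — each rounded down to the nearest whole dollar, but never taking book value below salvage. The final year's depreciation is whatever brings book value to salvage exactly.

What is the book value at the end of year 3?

Depreciable base = $134,636 − $16,600 = $118,036.
Year 1: DB = ⌊$134,636 × 200%/4⌋ = $67,318; SL = ⌊$118,036/4⌋ = $29,509 → take DB $67,318. Book value $67,318.
Year 2: DB = ⌊$67,318 × 200%/4⌋ = $33,659; SL = ⌊$50,718/3⌋ = $16,906 → take DB $33,659. Book value $33,659.
Year 3: DB = ⌊$33,659 × 200%/4⌋ = $16,829; SL = ⌊$17,059/2⌋ = $8,529 → take DB $16,829. Book value $16,830.

$16,830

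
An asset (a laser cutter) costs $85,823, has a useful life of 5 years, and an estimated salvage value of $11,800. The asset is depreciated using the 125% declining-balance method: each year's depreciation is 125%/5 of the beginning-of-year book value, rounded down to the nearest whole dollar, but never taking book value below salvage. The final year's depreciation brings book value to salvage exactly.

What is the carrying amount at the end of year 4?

$27,156

Depreciable base = $85,823 − $11,800 = $74,023.
Year 1: ⌊$85,823 × 125%/5⌋ = $21,455. Book value $64,368.
Year 2: ⌊$64,368 × 125%/5⌋ = $16,092. Book value $48,276.
Year 3: ⌊$48,276 × 125%/5⌋ = $12,069. Book value $36,207.
Year 4: ⌊$36,207 × 125%/5⌋ = $9,051. Book value $27,156.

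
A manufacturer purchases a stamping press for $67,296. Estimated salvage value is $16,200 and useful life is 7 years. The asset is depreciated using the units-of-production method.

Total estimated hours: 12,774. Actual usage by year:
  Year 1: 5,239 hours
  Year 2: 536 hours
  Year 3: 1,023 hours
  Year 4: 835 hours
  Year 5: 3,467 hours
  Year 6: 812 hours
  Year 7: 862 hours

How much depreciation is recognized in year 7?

$3,448

Depreciable base = $67,296 − $16,200 = $51,096.
Rate = $51,096 / 12,774 hours = $4 per hour.
Year 1: 5,239 × $4 = $20,956. Book value $46,340.
Year 2: 536 × $4 = $2,144. Book value $44,196.
Year 3: 1,023 × $4 = $4,092. Book value $40,104.
Year 4: 835 × $4 = $3,340. Book value $36,764.
Year 5: 3,467 × $4 = $13,868. Book value $22,896.
Year 6: 812 × $4 = $3,248. Book value $19,648.
Year 7: 862 × $4 = $3,448. Book value $16,200.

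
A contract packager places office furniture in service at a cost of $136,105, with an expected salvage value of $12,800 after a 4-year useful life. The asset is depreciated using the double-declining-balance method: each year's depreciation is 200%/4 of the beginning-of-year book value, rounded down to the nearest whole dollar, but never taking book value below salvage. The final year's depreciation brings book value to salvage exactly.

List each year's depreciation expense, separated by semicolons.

$68,052; $34,026; $17,013; $4,214

Depreciable base = $136,105 − $12,800 = $123,305.
Year 1: ⌊$136,105 × 200%/4⌋ = $68,052. Book value $68,053.
Year 2: ⌊$68,053 × 200%/4⌋ = $34,026. Book value $34,027.
Year 3: ⌊$34,027 × 200%/4⌋ = $17,013. Book value $17,014.
Year 4 (final): $17,014 − $12,800 = $4,214. Book value $12,800.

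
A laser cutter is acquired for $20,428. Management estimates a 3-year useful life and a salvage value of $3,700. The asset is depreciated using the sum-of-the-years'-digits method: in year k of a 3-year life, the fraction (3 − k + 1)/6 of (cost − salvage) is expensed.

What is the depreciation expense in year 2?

$5,576

Depreciable base = $20,428 − $3,700 = $16,728.
Sum of the years' digits = 3+2+1 = 6.
Year 1: $16,728 × 3/6 = $8,364. Book value $12,064.
Year 2: $16,728 × 2/6 = $5,576. Book value $6,488.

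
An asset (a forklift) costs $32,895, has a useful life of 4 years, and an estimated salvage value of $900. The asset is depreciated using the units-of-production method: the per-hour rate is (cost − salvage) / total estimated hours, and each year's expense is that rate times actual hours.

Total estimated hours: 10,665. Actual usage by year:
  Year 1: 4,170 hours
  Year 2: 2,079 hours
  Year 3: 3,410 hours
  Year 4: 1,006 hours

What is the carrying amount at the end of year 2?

Depreciable base = $32,895 − $900 = $31,995.
Rate = $31,995 / 10,665 hours = $3 per hour.
Year 1: 4,170 × $3 = $12,510. Book value $20,385.
Year 2: 2,079 × $3 = $6,237. Book value $14,148.

$14,148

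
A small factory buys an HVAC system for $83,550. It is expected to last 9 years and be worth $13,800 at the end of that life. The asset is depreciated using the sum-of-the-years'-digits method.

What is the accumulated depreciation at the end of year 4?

$46,500

Depreciable base = $83,550 − $13,800 = $69,750.
Sum of the years' digits = 9+8+7+6+5+4+3+2+1 = 45.
Year 1: $69,750 × 9/45 = $13,950. Book value $69,600.
Year 2: $69,750 × 8/45 = $12,400. Book value $57,200.
Year 3: $69,750 × 7/45 = $10,850. Book value $46,350.
Year 4: $69,750 × 6/45 = $9,300. Book value $37,050.
Accumulated through year 4 = $83,550 − $37,050 = $46,500.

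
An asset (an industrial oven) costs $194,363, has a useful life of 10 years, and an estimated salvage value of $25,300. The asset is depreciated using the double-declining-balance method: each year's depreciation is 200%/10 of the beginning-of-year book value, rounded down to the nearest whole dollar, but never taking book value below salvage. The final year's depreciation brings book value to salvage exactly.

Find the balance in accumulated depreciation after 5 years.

Depreciable base = $194,363 − $25,300 = $169,063.
Year 1: ⌊$194,363 × 200%/10⌋ = $38,872. Book value $155,491.
Year 2: ⌊$155,491 × 200%/10⌋ = $31,098. Book value $124,393.
Year 3: ⌊$124,393 × 200%/10⌋ = $24,878. Book value $99,515.
Year 4: ⌊$99,515 × 200%/10⌋ = $19,903. Book value $79,612.
Year 5: ⌊$79,612 × 200%/10⌋ = $15,922. Book value $63,690.
Accumulated through year 5 = $194,363 − $63,690 = $130,673.

$130,673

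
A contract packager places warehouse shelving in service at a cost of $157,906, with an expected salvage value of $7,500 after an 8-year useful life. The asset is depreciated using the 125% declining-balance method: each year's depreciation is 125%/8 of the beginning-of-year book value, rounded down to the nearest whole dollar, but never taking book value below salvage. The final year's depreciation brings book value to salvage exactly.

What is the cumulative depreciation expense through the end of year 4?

Depreciable base = $157,906 − $7,500 = $150,406.
Year 1: ⌊$157,906 × 125%/8⌋ = $24,672. Book value $133,234.
Year 2: ⌊$133,234 × 125%/8⌋ = $20,817. Book value $112,417.
Year 3: ⌊$112,417 × 125%/8⌋ = $17,565. Book value $94,852.
Year 4: ⌊$94,852 × 125%/8⌋ = $14,820. Book value $80,032.
Accumulated through year 4 = $157,906 − $80,032 = $77,874.

$77,874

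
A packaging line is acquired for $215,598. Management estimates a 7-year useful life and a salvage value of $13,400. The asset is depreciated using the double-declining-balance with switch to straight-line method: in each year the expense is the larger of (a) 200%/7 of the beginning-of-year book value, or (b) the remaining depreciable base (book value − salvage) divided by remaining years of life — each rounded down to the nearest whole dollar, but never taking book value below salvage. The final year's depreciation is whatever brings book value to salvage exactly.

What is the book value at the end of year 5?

$40,088

Depreciable base = $215,598 − $13,400 = $202,198.
Year 1: DB = ⌊$215,598 × 200%/7⌋ = $61,599; SL = ⌊$202,198/7⌋ = $28,885 → take DB $61,599. Book value $153,999.
Year 2: DB = ⌊$153,999 × 200%/7⌋ = $43,999; SL = ⌊$140,599/6⌋ = $23,433 → take DB $43,999. Book value $110,000.
Year 3: DB = ⌊$110,000 × 200%/7⌋ = $31,428; SL = ⌊$96,600/5⌋ = $19,320 → take DB $31,428. Book value $78,572.
Year 4: DB = ⌊$78,572 × 200%/7⌋ = $22,449; SL = ⌊$65,172/4⌋ = $16,293 → take DB $22,449. Book value $56,123.
Year 5: DB = ⌊$56,123 × 200%/7⌋ = $16,035; SL = ⌊$42,723/3⌋ = $14,241 → take DB $16,035. Book value $40,088.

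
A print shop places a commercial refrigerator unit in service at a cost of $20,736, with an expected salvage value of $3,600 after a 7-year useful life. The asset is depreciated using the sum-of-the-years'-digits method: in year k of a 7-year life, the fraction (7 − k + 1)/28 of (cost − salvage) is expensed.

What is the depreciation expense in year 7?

Depreciable base = $20,736 − $3,600 = $17,136.
Sum of the years' digits = 7+6+5+4+3+2+1 = 28.
Year 1: $17,136 × 7/28 = $4,284. Book value $16,452.
Year 2: $17,136 × 6/28 = $3,672. Book value $12,780.
Year 3: $17,136 × 5/28 = $3,060. Book value $9,720.
Year 4: $17,136 × 4/28 = $2,448. Book value $7,272.
Year 5: $17,136 × 3/28 = $1,836. Book value $5,436.
Year 6: $17,136 × 2/28 = $1,224. Book value $4,212.
Year 7: $17,136 × 1/28 = $612. Book value $3,600.

$612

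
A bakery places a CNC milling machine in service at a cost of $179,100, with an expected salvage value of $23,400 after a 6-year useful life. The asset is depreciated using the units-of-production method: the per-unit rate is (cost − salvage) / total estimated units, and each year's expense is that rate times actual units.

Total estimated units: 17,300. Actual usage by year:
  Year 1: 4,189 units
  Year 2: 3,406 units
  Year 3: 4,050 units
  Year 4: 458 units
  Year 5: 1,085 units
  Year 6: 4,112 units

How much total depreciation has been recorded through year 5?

Depreciable base = $179,100 − $23,400 = $155,700.
Rate = $155,700 / 17,300 units = $9 per unit.
Year 1: 4,189 × $9 = $37,701. Book value $141,399.
Year 2: 3,406 × $9 = $30,654. Book value $110,745.
Year 3: 4,050 × $9 = $36,450. Book value $74,295.
Year 4: 458 × $9 = $4,122. Book value $70,173.
Year 5: 1,085 × $9 = $9,765. Book value $60,408.
Accumulated through year 5 = $179,100 − $60,408 = $118,692.

$118,692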